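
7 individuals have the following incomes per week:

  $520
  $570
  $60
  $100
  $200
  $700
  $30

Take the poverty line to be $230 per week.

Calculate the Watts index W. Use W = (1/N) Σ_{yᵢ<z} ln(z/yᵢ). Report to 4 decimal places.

Below the line: $30, $60, $100, $200 (q = 4 of N = 7).
Log gaps: ln(230/30) = 2.0369; ln(230/60) = 1.3437; ln(230/100) = 0.8329; ln(230/200) = 0.1398.
W = 4.353288 / 7 = 0.6219.

0.6219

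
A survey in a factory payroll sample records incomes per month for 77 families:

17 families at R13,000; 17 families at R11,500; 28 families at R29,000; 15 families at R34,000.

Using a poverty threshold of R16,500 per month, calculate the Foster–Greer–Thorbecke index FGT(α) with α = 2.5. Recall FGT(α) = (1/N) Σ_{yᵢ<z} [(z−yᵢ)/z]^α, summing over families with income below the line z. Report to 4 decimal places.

0.0157

Incomes under z: 17×R11,500, 17×R13,000 (q = 34 of N = 77).
Relative gaps: (16500−11500)/16500 = 0.3030 (×17); (16500−13000)/16500 = 0.2121 (×17).
Raised to α = 2.5: 0.05055 (×17); 0.02072 (×17).
Sum = 1.211635; FGT(2.5) = 1.211635 / 77 = 0.0157.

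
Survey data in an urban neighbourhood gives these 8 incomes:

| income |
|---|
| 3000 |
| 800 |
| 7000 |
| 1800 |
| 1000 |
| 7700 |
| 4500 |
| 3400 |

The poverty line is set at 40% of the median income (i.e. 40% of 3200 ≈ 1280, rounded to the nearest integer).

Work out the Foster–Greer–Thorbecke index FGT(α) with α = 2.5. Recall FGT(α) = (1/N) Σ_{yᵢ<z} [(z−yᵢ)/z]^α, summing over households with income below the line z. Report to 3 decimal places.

Incomes under z: 800, 1000 (q = 2 of N = 8).
Relative gaps: (1280−800)/1280 = 0.3750; (1280−1000)/1280 = 0.2188.
Raised to α = 2.5: 0.08611; 0.02238.
Sum = 0.108495; FGT(2.5) = 0.108495 / 8 = 0.014.

0.014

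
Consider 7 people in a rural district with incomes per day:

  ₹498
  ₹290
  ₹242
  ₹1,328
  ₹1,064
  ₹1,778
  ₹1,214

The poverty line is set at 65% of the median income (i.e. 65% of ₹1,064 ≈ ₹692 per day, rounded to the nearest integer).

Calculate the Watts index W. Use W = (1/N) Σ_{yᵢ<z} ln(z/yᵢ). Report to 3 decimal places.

Below z: ₹242, ₹290, ₹498 (q = 3 of N = 7).
Log gaps: ln(692/242) = 1.0506; ln(692/290) = 0.8697; ln(692/498) = 0.3290.
W = 2.249339 / 7 = 0.321.

0.321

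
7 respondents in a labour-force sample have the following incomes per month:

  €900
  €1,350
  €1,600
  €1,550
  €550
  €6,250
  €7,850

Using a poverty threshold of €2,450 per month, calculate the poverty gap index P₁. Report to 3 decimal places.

0.367

Poor units: €550, €900, €1,350, €1,550, €1,600 (q = 5 of N = 7).
Relative gaps: (2450−550)/2450 = 0.7755; (2450−900)/2450 = 0.6327; (2450−1350)/2450 = 0.4490; (2450−1550)/2450 = 0.3673; (2450−1600)/2450 = 0.3469.
Σ = 2.571429. Dividing by the full population N = 7 gives P₁ = 0.367.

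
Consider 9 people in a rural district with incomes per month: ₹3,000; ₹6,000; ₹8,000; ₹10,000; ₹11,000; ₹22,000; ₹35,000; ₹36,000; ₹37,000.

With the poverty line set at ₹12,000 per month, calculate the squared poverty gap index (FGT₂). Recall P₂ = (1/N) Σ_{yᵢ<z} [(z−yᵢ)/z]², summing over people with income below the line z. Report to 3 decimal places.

Poor units: ₹3,000, ₹6,000, ₹8,000, ₹10,000, ₹11,000 (q = 5 of N = 9).
Relative gaps: (12000−3000)/12000 = 0.7500; (12000−6000)/12000 = 0.5000; (12000−8000)/12000 = 0.3333; (12000−10000)/12000 = 0.1667; (12000−11000)/12000 = 0.0833.
Squared: 0.5625; 0.2500; 0.1111; 0.0278; 0.0069.
Sum = 0.958333; P₂ = 0.958333 / 9 = 0.106.

0.106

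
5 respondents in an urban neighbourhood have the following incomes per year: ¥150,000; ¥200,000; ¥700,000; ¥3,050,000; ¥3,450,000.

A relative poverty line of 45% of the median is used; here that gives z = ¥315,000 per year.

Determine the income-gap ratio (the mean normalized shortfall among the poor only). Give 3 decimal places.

Below z: ¥150,000, ¥200,000 (q = 2 of N = 5).
Shortfall ratios (z−y)/z: 0.5238, 0.3651; sum = 0.888889.
The income-gap ratio divides by q (the poor only): 0.888889 / 2 = 0.444.

0.444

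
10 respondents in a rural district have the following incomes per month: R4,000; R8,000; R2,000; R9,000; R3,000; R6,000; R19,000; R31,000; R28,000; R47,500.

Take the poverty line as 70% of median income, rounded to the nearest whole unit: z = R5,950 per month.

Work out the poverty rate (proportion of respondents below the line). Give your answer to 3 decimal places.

0.300

3 of the 10 respondents have income below R5,950.
H = 3/10 = 0.300.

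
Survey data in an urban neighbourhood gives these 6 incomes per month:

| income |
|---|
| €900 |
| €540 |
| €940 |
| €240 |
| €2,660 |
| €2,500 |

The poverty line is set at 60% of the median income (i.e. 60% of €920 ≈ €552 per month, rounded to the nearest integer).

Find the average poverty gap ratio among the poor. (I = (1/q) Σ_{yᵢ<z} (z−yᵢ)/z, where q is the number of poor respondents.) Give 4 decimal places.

Incomes under z: €240, €540 (q = 2 of N = 6).
Relative gaps: 0.5652, 0.0217; sum = 0.586957.
I averages over the q = 2 poor units only: 0.586957 / 2 = 0.2935.

0.2935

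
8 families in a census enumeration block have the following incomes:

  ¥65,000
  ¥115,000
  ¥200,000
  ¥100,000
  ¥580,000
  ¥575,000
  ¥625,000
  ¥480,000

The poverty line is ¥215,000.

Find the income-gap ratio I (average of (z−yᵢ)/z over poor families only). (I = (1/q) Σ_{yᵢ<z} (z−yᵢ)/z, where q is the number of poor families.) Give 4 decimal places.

Below the line: ¥65,000, ¥100,000, ¥115,000, ¥200,000 (q = 4 of N = 8).
Shortfall ratios (z−y)/z: 0.6977, 0.5349, 0.4651, 0.0698; sum = 1.767442.
The income-gap ratio divides by q (the poor only): 1.767442 / 4 = 0.4419.

0.4419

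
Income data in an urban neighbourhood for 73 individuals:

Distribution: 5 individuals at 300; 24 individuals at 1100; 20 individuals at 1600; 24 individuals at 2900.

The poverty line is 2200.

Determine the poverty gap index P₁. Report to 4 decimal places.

0.2983

Poor units: 5×300, 24×1100, 20×1600 (q = 49 of N = 73).
Shortfall ratios: (2200−300)/2200 = 0.8636 (×5); (2200−1100)/2200 = 0.5000 (×24); (2200−1600)/2200 = 0.2727 (×20).
Sum of shortfalls = 21.772727; P₁ averages over all N: 21.772727 / 73 = 0.2983.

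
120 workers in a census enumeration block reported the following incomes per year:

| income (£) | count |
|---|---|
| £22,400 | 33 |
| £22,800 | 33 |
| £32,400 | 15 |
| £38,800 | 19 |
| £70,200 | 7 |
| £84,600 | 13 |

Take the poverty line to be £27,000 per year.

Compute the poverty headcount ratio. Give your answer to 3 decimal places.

0.550

66 of the 120 workers have income below £27,000.
H = 66/120 = 0.550.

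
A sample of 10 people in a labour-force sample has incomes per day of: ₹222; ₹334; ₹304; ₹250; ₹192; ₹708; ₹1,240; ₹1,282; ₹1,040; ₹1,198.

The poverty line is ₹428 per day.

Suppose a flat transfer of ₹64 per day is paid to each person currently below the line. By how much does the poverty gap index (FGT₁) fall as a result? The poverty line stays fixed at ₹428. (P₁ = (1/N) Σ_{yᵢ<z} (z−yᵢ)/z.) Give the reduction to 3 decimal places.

0.075

Before: below the line — ₹192, ₹222, ₹250, ₹304, ₹334; poverty gap index (FGT₁) = 0.19579.
After the ₹64 transfer: below the line — ₹256, ₹286, ₹314, ₹368, ₹398; poverty gap index (FGT₁) = 0.12103.
Reduction = 0.19579 − 0.12103 = 0.075.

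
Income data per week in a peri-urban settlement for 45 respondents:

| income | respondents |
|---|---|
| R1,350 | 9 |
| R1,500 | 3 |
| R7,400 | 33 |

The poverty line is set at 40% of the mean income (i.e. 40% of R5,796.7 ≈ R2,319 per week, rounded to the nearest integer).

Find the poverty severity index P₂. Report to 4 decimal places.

0.0432

Below z: 9×R1,350, 3×R1,500 (q = 12 of N = 45).
Gap ratios (z−y)/z: (2319−1350)/2319 = 0.4179 (×9); (2319−1500)/2319 = 0.3532 (×3).
Squared: 0.1746 (×9); 0.1247 (×3).
Sum = 1.945593; P₂ = 1.945593 / 45 = 0.0432.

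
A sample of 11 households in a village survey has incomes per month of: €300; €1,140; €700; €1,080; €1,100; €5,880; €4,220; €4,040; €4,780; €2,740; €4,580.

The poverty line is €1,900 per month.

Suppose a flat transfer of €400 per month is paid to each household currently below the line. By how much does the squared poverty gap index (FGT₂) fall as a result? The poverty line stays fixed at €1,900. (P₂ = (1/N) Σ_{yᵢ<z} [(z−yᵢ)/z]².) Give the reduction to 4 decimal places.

0.0842

Before: below the line — €300, €700, €1,080, €1,100, €1,140; squared poverty gap index (FGT₂) = 0.148325.
After the €400 transfer: below the line — €700, €1,100, €1,480, €1,500, €1,540; squared poverty gap index (FGT₂) = 0.064115.
Reduction = 0.148325 − 0.064115 = 0.0842.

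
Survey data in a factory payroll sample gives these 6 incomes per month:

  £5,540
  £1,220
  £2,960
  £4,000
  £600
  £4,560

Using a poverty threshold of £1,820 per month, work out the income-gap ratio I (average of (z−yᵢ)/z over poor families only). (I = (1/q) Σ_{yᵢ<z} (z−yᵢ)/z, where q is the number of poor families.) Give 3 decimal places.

Poor units: £600, £1,220 (q = 2 of N = 6).
Relative gaps: 0.6703, 0.3297; sum = 1.000000.
I averages over the q = 2 poor units only: 1.000000 / 2 = 0.500.

0.500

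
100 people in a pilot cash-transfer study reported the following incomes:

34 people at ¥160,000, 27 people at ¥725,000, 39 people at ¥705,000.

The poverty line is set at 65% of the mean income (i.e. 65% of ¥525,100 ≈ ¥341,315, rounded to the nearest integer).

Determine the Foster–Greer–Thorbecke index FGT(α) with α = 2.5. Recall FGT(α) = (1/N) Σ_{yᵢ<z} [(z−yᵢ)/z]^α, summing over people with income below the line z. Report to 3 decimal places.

0.070

Below z: 34×¥160,000 (q = 34 of N = 100).
Shortfall ratios: (341315−160000)/341315 = 0.5312 (×34).
Raised to α = 2.5: 0.20568 (×34).
Sum = 6.993182; FGT(2.5) = 6.993182 / 100 = 0.070.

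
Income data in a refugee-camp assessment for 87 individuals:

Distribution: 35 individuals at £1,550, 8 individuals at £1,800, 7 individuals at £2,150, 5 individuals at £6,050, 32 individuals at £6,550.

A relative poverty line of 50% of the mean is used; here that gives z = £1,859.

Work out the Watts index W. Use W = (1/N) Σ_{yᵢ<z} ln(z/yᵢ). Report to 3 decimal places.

0.076

Below z: 35×£1,550, 8×£1,800 (q = 43 of N = 87).
Log gaps: ln(1859/1550) = 0.1818 (×35); ln(1859/1800) = 0.0323 (×8).
W = 6.620449 / 87 = 0.076.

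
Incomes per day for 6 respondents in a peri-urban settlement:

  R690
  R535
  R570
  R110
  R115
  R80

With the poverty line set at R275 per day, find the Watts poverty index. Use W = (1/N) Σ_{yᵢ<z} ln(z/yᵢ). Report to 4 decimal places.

0.5038

Below the line: R80, R110, R115 (q = 3 of N = 6).
ln(z/y) terms: ln(275/80) = 1.2347; ln(275/110) = 0.9163; ln(275/115) = 0.8718.
W = 3.022874 / 6 = 0.5038.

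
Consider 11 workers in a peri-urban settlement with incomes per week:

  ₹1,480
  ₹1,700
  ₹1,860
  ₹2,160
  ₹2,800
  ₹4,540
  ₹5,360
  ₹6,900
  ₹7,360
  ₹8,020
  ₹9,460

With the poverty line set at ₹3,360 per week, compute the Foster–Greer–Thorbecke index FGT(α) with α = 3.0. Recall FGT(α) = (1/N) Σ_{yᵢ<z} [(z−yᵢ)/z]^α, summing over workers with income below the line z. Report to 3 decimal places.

0.040

Poor units: ₹1,480, ₹1,700, ₹1,860, ₹2,160, ₹2,800 (q = 5 of N = 11).
Gap ratios (z−y)/z: (3360−1480)/3360 = 0.5595; (3360−1700)/3360 = 0.4940; (3360−1860)/3360 = 0.4464; (3360−2160)/3360 = 0.3571; (3360−2800)/3360 = 0.1667.
Raised to α = 3.0: 0.17517; 0.12059; 0.08897; 0.04555; 0.00463.
Sum = 0.434913; FGT(3.0) = 0.434913 / 11 = 0.040.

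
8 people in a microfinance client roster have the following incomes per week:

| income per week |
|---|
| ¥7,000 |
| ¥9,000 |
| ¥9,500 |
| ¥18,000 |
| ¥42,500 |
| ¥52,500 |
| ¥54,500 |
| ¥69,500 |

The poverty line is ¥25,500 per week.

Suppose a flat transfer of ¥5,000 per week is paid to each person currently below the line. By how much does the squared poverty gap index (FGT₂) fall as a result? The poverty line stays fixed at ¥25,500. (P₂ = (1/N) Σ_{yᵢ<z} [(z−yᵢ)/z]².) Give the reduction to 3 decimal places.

0.093

Before: below the line — ¥7,000, ¥9,000, ¥9,500, ¥18,000; squared poverty gap index (FGT₂) = 0.17815.
After the ¥5,000 transfer: below the line — ¥12,000, ¥14,000, ¥14,500, ¥23,000; squared poverty gap index (FGT₂) = 0.08492.
Reduction = 0.17815 − 0.08492 = 0.093.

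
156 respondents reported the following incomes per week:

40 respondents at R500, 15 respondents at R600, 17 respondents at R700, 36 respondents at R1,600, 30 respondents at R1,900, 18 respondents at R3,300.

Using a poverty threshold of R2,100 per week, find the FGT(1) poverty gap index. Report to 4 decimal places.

Incomes under z: 40×R500, 15×R600, 17×R700, 36×R1,600, 30×R1,900 (q = 138 of N = 156).
Shortfall ratios: (2100−500)/2100 = 0.7619 (×40); (2100−600)/2100 = 0.7143 (×15); (2100−700)/2100 = 0.6667 (×17); (2100−1600)/2100 = 0.2381 (×36); (2100−1900)/2100 = 0.0952 (×30).
Sum of shortfalls = 63.952381; P₁ averages over all N: 63.952381 / 156 = 0.4100.

0.4100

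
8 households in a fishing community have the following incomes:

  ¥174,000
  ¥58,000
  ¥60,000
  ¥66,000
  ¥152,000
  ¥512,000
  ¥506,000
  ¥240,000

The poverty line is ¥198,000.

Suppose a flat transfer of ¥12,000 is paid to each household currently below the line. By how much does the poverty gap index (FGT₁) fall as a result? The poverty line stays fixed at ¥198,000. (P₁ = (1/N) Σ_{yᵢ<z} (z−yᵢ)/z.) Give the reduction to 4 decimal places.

0.0379

Before: below the line — ¥58,000, ¥60,000, ¥66,000, ¥152,000, ¥174,000; poverty gap index (FGT₁) = 0.303030.
After the ¥12,000 transfer: below the line — ¥70,000, ¥72,000, ¥78,000, ¥164,000, ¥186,000; poverty gap index (FGT₁) = 0.265152.
Reduction = 0.303030 − 0.265152 = 0.0379.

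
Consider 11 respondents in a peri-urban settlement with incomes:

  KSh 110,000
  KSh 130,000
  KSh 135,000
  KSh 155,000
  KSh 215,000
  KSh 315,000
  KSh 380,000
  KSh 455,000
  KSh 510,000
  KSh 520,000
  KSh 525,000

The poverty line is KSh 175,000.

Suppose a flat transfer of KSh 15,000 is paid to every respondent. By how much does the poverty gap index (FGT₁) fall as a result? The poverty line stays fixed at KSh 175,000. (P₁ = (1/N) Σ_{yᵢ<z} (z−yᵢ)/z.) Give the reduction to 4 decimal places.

0.0312

Before: below the line — KSh 110,000, KSh 130,000, KSh 135,000, KSh 155,000; poverty gap index (FGT₁) = 0.088312.
After the KSh 15,000 transfer: below the line — KSh 125,000, KSh 145,000, KSh 150,000, KSh 170,000; poverty gap index (FGT₁) = 0.057143.
Reduction = 0.088312 − 0.057143 = 0.0312.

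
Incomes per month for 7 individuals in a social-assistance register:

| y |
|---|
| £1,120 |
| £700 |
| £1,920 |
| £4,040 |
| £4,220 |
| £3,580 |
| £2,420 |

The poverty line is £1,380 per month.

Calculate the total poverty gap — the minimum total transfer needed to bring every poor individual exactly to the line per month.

£940

Below the line: £700, £1,120 (q = 2 of N = 7).
Individual gaps: 1380−700 = 680; 1380−1120 = 260.
Aggregate gap = £940.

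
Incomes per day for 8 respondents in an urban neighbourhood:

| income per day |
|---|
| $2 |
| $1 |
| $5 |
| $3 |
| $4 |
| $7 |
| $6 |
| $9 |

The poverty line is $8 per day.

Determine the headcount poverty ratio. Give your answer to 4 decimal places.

0.8750

7 of the 8 respondents have income below $8.
H = 7/8 = 0.8750.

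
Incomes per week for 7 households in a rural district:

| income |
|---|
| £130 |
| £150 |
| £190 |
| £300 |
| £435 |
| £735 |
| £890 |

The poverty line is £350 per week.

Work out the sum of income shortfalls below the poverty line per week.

£630

Below z: £130, £150, £190, £300 (q = 4 of N = 7).
Individual gaps: 350−130 = 220; 350−150 = 200; 350−190 = 160; 350−300 = 50.
Aggregate gap = £630.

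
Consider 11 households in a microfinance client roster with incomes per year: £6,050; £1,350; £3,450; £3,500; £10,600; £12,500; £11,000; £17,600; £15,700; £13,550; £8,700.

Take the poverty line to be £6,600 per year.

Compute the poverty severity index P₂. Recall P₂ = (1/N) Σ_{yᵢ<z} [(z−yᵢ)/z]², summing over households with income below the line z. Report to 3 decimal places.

0.099

Incomes under z: £1,350, £3,450, £3,500, £6,050 (q = 4 of N = 11).
Shortfall ratios: (6600−1350)/6600 = 0.7955; (6600−3450)/6600 = 0.4773; (6600−3500)/6600 = 0.4697; (6600−6050)/6600 = 0.0833.
Squared: 0.6327; 0.2278; 0.2206; 0.0069.
Sum = 1.088097; P₂ = 1.088097 / 11 = 0.099.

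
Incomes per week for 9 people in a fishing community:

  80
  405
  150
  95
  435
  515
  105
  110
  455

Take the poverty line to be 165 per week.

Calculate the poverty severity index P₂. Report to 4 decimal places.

0.0774

Below the line: 80, 95, 105, 110, 150 (q = 5 of N = 9).
Relative gaps: (165−80)/165 = 0.5152; (165−95)/165 = 0.4242; (165−105)/165 = 0.3636; (165−110)/165 = 0.3333; (165−150)/165 = 0.0909.
Squared: 0.2654; 0.1800; 0.1322; 0.1111; 0.0083.
Sum = 0.696970; P₂ = 0.696970 / 9 = 0.0774.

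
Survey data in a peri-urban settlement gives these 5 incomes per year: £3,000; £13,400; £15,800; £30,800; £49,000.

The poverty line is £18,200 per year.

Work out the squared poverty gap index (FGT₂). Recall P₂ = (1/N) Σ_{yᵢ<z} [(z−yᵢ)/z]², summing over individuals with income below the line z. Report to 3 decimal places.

Incomes under z: £3,000, £13,400, £15,800 (q = 3 of N = 5).
Gap ratios (z−y)/z: (18200−3000)/18200 = 0.8352; (18200−13400)/18200 = 0.2637; (18200−15800)/18200 = 0.1319.
Squared: 0.6975; 0.0696; 0.0174.
Sum = 0.784446; P₂ = 0.784446 / 5 = 0.157.

0.157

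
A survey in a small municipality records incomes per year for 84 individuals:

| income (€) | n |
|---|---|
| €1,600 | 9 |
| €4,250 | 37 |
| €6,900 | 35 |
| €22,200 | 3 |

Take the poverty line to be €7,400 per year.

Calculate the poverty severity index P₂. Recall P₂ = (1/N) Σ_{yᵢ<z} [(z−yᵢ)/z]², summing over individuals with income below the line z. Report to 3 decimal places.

0.148

Below the line: 9×€1,600, 37×€4,250, 35×€6,900 (q = 81 of N = 84).
Shortfall ratios: (7400−1600)/7400 = 0.7838 (×9); (7400−4250)/7400 = 0.4257 (×37); (7400−6900)/7400 = 0.0676 (×35).
Squared: 0.6143 (×9); 0.1812 (×37); 0.0046 (×35).
Sum = 12.393033; P₂ = 12.393033 / 84 = 0.148.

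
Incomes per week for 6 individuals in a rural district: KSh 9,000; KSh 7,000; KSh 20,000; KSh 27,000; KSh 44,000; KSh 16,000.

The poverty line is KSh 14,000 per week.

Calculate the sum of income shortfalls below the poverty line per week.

KSh 12,000

Poor units: KSh 7,000, KSh 9,000 (q = 2 of N = 6).
Individual gaps: 14000−7000 = 7000; 14000−9000 = 5000.
Aggregate gap = KSh 12,000.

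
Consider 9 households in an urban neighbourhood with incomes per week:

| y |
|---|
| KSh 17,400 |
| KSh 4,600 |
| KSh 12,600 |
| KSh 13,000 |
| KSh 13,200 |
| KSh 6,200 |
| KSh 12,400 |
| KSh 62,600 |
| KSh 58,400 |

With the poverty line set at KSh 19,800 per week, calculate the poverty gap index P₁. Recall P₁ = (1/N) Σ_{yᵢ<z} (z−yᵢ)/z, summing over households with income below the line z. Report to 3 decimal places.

Poor units: KSh 4,600, KSh 6,200, KSh 12,400, KSh 12,600, KSh 13,000, KSh 13,200, KSh 17,400 (q = 7 of N = 9).
Relative gaps: (19800−4600)/19800 = 0.7677; (19800−6200)/19800 = 0.6869; (19800−12400)/19800 = 0.3737; (19800−12600)/19800 = 0.3636; (19800−13000)/19800 = 0.3434; (19800−13200)/19800 = 0.3333; (19800−17400)/19800 = 0.1212.
Σ = 2.989899. Dividing by the full population N = 9 gives P₁ = 0.332.

0.332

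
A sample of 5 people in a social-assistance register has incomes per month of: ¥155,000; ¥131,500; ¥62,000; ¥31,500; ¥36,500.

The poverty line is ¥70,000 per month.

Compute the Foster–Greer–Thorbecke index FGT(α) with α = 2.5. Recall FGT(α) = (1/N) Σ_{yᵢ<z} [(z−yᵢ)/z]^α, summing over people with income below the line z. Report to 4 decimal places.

0.0774

Below z: ¥31,500, ¥36,500, ¥62,000 (q = 3 of N = 5).
Shortfall ratios: (70000−31500)/70000 = 0.5500; (70000−36500)/70000 = 0.4786; (70000−62000)/70000 = 0.1143.
Raised to α = 2.5: 0.22434; 0.15844; 0.00442.
Sum = 0.387196; FGT(2.5) = 0.387196 / 5 = 0.0774.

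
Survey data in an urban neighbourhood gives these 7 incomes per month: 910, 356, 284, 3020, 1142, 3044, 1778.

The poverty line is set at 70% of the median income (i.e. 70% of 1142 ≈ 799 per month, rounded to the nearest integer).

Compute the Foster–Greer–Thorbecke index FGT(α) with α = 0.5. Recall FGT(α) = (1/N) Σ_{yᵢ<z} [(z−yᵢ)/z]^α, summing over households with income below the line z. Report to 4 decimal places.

Incomes under z: 284, 356 (q = 2 of N = 7).
Gap ratios (z−y)/z: (799−284)/799 = 0.6446; (799−356)/799 = 0.5544.
Raised to α = 0.5: 0.80284; 0.74461.
Sum = 1.547452; FGT(0.5) = 1.547452 / 7 = 0.2211.

0.2211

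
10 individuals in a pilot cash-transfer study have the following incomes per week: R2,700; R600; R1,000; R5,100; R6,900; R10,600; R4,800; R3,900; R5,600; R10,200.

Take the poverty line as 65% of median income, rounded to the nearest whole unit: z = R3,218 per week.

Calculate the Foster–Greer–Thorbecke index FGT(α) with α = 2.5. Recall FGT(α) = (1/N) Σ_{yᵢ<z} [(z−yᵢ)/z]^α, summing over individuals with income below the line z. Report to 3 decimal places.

0.100

Below z: R600, R1,000, R2,700 (q = 3 of N = 10).
Normalized shortfalls: (3218−600)/3218 = 0.8135; (3218−1000)/3218 = 0.6892; (3218−2700)/3218 = 0.1610.
Raised to α = 2.5: 0.59698; 0.39440; 0.01040.
Sum = 1.001776; FGT(2.5) = 1.001776 / 10 = 0.100.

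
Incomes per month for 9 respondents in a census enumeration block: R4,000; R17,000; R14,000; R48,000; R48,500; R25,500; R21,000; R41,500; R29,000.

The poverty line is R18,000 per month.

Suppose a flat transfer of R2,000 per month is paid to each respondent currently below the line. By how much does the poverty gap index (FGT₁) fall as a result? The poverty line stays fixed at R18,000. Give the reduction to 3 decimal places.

Before: below the line — R4,000, R14,000, R17,000; poverty gap index (FGT₁) = 0.11728.
After the R2,000 transfer: below the line — R6,000, R16,000; poverty gap index (FGT₁) = 0.08642.
Reduction = 0.11728 − 0.08642 = 0.031.

0.031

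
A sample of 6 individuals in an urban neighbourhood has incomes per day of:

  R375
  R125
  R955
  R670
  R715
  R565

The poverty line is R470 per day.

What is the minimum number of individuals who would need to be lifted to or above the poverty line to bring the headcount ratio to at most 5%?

Currently q = 2 of N = 6 are below the line (H = 0.333).
A headcount ratio of at most 5% allows at most ⌊0.05 × 6⌋ = 0 poor individuals.
So at least 2 − 0 = 2 must be lifted.

2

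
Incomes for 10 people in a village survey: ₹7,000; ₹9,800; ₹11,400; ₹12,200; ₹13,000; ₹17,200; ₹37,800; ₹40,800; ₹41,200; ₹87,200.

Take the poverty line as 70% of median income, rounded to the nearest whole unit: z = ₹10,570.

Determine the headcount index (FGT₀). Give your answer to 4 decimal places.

2 of the 10 people have income below ₹10,570.
H = 2/10 = 0.2000.

0.2000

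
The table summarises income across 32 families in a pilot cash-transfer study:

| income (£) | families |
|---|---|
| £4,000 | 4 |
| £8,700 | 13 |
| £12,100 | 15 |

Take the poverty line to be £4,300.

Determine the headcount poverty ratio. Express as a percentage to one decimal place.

12.5%

4 of the 32 families have income below £4,300.
H = 4/32 = 12.5%.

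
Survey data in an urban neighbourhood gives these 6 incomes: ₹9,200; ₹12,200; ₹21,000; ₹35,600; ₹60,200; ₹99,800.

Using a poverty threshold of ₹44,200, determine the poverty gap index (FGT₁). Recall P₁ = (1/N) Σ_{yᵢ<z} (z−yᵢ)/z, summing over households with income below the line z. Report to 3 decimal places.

0.373

Incomes under z: ₹9,200, ₹12,200, ₹21,000, ₹35,600 (q = 4 of N = 6).
Gap ratios (z−y)/z: (44200−9200)/44200 = 0.7919; (44200−12200)/44200 = 0.7240; (44200−21000)/44200 = 0.5249; (44200−35600)/44200 = 0.1946.
Σ = 2.235294. Dividing by the full population N = 6 gives P₁ = 0.373.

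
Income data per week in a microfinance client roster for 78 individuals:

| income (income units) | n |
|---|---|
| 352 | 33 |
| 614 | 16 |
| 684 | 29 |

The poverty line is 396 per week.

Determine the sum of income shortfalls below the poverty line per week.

1452

Below z: 33×352 (q = 33 of N = 78).
Individual gaps: 33×(396−352) = 1452.
Aggregate gap = 1452.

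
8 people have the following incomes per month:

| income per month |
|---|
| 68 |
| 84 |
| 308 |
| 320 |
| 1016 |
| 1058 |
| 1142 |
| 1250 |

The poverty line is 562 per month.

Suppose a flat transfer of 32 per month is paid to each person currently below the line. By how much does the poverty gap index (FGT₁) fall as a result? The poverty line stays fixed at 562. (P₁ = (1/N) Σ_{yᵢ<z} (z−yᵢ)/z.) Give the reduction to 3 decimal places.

0.028

Before: below the line — 68, 84, 308, 320; poverty gap index (FGT₁) = 0.32651.
After the 32 transfer: below the line — 100, 116, 340, 352; poverty gap index (FGT₁) = 0.29804.
Reduction = 0.32651 − 0.29804 = 0.028.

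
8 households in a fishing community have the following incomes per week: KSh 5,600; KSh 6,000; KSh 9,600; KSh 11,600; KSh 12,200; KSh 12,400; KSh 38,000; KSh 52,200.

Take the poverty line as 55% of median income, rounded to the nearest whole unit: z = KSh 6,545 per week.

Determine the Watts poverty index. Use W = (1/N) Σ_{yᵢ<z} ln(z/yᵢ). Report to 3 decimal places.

0.030

Below the line: KSh 5,600, KSh 6,000 (q = 2 of N = 8).
ln(z/y) terms: ln(6545/5600) = 0.1559; ln(6545/6000) = 0.0869.
W = 0.242877 / 8 = 0.030.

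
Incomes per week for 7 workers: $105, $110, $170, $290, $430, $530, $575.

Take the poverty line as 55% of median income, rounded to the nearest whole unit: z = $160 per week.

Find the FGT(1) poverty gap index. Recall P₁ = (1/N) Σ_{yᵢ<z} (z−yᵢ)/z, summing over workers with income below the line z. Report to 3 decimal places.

0.094

Below the line: $105, $110 (q = 2 of N = 7).
Gap ratios (z−y)/z: (160−105)/160 = 0.3438; (160−110)/160 = 0.3125.
Σ = 0.656250. Dividing by the full population N = 7 gives P₁ = 0.094.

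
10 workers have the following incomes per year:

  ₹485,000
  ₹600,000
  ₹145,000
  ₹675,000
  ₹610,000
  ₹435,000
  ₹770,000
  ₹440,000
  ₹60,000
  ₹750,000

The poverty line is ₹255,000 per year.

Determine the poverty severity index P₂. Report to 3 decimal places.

0.077

Below z: ₹60,000, ₹145,000 (q = 2 of N = 10).
Shortfall ratios: (255000−60000)/255000 = 0.7647; (255000−145000)/255000 = 0.4314.
Squared: 0.5848; 0.1861.
Sum = 0.770857; P₂ = 0.770857 / 10 = 0.077.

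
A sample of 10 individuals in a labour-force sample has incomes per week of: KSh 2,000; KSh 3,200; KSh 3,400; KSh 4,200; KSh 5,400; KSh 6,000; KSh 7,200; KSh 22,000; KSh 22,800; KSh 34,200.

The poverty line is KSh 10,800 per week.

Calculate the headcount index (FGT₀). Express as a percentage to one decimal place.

70.0%

7 of the 10 individuals have income below KSh 10,800.
H = 7/10 = 70.0%.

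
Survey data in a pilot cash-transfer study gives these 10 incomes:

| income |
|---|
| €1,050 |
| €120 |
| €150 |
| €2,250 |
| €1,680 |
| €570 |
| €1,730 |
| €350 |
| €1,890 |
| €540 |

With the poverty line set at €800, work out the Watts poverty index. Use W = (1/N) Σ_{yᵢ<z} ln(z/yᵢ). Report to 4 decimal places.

Incomes under z: €120, €150, €350, €540, €570 (q = 5 of N = 10).
Log gaps: ln(800/120) = 1.8971; ln(800/150) = 1.6740; ln(800/350) = 0.8267; ln(800/540) = 0.3930; ln(800/570) = 0.3390.
W = 5.129793 / 10 = 0.5130.

0.5130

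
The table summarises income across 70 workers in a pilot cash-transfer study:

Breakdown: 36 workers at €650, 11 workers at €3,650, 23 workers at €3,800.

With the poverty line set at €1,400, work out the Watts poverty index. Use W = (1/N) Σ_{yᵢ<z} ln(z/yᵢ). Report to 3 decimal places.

Incomes under z: 36×€650 (q = 36 of N = 70).
Log shortfalls: ln(1400/650) = 0.7673 (×36).
W = 27.621185 / 70 = 0.395.

0.395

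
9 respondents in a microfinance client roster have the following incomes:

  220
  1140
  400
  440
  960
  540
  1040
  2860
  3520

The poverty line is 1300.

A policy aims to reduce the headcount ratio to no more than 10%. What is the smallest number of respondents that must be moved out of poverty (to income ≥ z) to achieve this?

7

Currently q = 7 of N = 9 are below the line (H = 0.778).
A headcount ratio of at most 10% allows at most ⌊0.10 × 9⌋ = 0 poor respondents.
So at least 7 − 0 = 7 must be lifted.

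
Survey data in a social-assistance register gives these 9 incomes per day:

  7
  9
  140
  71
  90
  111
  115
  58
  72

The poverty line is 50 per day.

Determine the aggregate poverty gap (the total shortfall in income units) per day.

84

Below the line: 7, 9 (q = 2 of N = 9).
Individual gaps: 50−7 = 43; 50−9 = 41.
Aggregate gap = 84.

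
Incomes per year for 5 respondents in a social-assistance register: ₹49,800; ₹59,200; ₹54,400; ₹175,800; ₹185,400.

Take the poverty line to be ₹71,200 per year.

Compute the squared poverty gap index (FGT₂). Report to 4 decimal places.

Incomes under z: ₹49,800, ₹54,400, ₹59,200 (q = 3 of N = 5).
Normalized shortfalls: (71200−49800)/71200 = 0.3006; (71200−54400)/71200 = 0.2360; (71200−59200)/71200 = 0.1685.
Squared: 0.0903; 0.0557; 0.0284.
Sum = 0.174418; P₂ = 0.174418 / 5 = 0.0349.

0.0349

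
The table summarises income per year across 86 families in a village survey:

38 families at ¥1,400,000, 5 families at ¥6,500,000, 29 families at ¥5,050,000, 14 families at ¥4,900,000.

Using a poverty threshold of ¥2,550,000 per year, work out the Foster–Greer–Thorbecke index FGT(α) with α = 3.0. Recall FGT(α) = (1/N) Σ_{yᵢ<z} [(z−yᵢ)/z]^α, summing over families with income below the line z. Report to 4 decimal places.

Below z: 38×¥1,400,000 (q = 38 of N = 86).
Normalized shortfalls: (2550000−1400000)/2550000 = 0.4510 (×38).
Raised to α = 3.0: 0.09172 (×38).
Sum = 3.485432; FGT(3.0) = 3.485432 / 86 = 0.0405.

0.0405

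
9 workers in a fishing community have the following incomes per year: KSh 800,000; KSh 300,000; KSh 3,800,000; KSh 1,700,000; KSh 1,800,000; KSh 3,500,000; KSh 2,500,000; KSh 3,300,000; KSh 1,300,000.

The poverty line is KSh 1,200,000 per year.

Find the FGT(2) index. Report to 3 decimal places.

Poor units: KSh 300,000, KSh 800,000 (q = 2 of N = 9).
Shortfall ratios: (1200000−300000)/1200000 = 0.7500; (1200000−800000)/1200000 = 0.3333.
Squared: 0.5625; 0.1111.
Sum = 0.673611; P₂ = 0.673611 / 9 = 0.075.

0.075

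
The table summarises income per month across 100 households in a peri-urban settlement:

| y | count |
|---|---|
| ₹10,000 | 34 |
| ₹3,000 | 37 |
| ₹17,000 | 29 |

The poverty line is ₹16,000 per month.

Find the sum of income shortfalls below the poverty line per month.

Poor units: 37×₹3,000, 34×₹10,000 (q = 71 of N = 100).
Individual gaps: 37×(16000−3000) = 481000; 34×(16000−10000) = 204000.
Aggregate gap = ₹685,000.

₹685,000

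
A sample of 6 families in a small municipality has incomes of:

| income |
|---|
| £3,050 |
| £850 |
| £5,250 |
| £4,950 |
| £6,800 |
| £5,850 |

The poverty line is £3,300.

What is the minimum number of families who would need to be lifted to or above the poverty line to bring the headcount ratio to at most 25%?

2 of the 6 families are poor, so H = 2/6 = 0.333.
A headcount ratio of at most 25% allows at most ⌊0.25 × 6⌋ = 1 poor families.
So at least 2 − 1 = 1 must be lifted.

1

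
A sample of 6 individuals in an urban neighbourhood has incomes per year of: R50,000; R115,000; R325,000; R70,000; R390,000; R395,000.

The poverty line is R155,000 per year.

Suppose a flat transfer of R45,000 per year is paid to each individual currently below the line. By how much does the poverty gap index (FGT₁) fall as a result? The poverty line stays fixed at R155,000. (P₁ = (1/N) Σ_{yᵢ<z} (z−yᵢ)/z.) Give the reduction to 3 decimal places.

0.140

Before: below the line — R50,000, R70,000, R115,000; poverty gap index (FGT₁) = 0.24731.
After the R45,000 transfer: below the line — R95,000, R115,000; poverty gap index (FGT₁) = 0.10753.
Reduction = 0.24731 − 0.10753 = 0.140.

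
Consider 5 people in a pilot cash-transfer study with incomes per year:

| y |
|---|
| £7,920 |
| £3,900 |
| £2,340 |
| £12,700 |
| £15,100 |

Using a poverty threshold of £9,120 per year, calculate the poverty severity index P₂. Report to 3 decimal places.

Below z: £2,340, £3,900, £7,920 (q = 3 of N = 5).
Normalized shortfalls: (9120−2340)/9120 = 0.7434; (9120−3900)/9120 = 0.5724; (9120−7920)/9120 = 0.1316.
Squared: 0.5527; 0.3276; 0.0173.
Sum = 0.897593; P₂ = 0.897593 / 5 = 0.180.

0.180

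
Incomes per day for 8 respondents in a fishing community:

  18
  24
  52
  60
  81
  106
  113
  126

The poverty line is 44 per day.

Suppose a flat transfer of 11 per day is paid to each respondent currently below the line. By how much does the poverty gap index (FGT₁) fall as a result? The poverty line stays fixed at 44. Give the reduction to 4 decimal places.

Before: below the line — 18, 24; poverty gap index (FGT₁) = 0.130682.
After the 11 transfer: below the line — 29, 35; poverty gap index (FGT₁) = 0.068182.
Reduction = 0.130682 − 0.068182 = 0.0625.

0.0625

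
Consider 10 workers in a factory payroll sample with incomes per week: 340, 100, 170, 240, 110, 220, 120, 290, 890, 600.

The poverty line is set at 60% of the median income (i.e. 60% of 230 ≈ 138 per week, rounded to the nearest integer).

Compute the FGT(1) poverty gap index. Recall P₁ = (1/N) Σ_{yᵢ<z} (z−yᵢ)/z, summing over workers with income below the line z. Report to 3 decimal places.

0.061

Poor units: 100, 110, 120 (q = 3 of N = 10).
Relative gaps: (138−100)/138 = 0.2754; (138−110)/138 = 0.2029; (138−120)/138 = 0.1304.
Sum of shortfalls = 0.608696; P₁ averages over all N: 0.608696 / 10 = 0.061.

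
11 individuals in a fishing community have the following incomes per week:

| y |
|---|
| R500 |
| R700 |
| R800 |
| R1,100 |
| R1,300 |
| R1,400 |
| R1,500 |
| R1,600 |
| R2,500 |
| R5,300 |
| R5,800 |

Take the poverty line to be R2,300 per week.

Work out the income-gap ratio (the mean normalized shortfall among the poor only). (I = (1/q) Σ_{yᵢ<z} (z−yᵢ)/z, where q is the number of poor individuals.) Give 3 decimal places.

Poor units: R500, R700, R800, R1,100, R1,300, R1,400, R1,500, R1,600 (q = 8 of N = 11).
Shortfall ratios (z−y)/z: 0.7826, 0.6957, 0.6522, 0.5217, 0.4348, 0.3913, 0.3478, 0.3043; sum = 4.130435.
The income-gap ratio divides by q (the poor only): 4.130435 / 8 = 0.516.

0.516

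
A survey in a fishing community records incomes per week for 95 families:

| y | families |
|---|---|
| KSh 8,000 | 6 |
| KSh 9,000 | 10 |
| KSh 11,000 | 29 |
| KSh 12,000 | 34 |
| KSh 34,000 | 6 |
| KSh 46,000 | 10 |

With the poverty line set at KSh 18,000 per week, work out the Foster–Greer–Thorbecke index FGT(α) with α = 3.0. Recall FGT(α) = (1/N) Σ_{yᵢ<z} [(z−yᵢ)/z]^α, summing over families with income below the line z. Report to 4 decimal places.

Below z: 6×KSh 8,000, 10×KSh 9,000, 29×KSh 11,000, 34×KSh 12,000 (q = 79 of N = 95).
Relative gaps: (18000−8000)/18000 = 0.5556 (×6); (18000−9000)/18000 = 0.5000 (×10); (18000−11000)/18000 = 0.3889 (×29); (18000−12000)/18000 = 0.3333 (×34).
Raised to α = 3.0: 0.17147 (×6); 0.12500 (×10); 0.05881 (×29); 0.03704 (×34).
Sum = 5.243656; FGT(3.0) = 5.243656 / 95 = 0.0552.

0.0552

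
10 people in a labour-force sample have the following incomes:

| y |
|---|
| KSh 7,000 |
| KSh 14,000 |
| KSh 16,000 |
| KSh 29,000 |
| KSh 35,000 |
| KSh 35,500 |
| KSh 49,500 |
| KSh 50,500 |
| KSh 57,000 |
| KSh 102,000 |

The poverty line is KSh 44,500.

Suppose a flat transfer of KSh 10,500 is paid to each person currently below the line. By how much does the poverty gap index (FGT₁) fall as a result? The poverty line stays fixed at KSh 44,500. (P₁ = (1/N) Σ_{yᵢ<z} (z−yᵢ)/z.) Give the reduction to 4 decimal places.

Before: below the line — KSh 7,000, KSh 14,000, KSh 16,000, KSh 29,000, KSh 35,000, KSh 35,500; poverty gap index (FGT₁) = 0.293258.
After the KSh 10,500 transfer: below the line — KSh 17,500, KSh 24,500, KSh 26,500, KSh 39,500; poverty gap index (FGT₁) = 0.157303.
Reduction = 0.293258 − 0.157303 = 0.1360.

0.1360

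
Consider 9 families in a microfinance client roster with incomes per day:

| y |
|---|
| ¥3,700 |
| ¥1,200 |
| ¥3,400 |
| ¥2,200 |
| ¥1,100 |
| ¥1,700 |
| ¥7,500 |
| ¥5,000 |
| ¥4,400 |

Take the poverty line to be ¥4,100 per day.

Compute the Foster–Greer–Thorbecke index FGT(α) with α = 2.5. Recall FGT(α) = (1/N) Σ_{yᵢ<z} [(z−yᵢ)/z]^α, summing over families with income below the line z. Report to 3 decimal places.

Incomes under z: ¥1,100, ¥1,200, ¥1,700, ¥2,200, ¥3,400, ¥3,700 (q = 6 of N = 9).
Relative gaps: (4100−1100)/4100 = 0.7317; (4100−1200)/4100 = 0.7073; (4100−1700)/4100 = 0.5854; (4100−2200)/4100 = 0.4634; (4100−3400)/4100 = 0.1707; (4100−3700)/4100 = 0.0976.
Raised to α = 2.5: 0.45798; 0.42076; 0.26216; 0.14619; 0.01204; 0.00297.
Sum = 1.302109; FGT(2.5) = 1.302109 / 9 = 0.145.

0.145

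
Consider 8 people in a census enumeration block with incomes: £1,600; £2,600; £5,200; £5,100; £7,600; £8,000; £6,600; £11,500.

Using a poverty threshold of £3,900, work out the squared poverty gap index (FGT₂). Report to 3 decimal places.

0.057

Poor units: £1,600, £2,600 (q = 2 of N = 8).
Gap ratios (z−y)/z: (3900−1600)/3900 = 0.5897; (3900−2600)/3900 = 0.3333.
Squared: 0.3478; 0.1111.
Sum = 0.458909; P₂ = 0.458909 / 8 = 0.057.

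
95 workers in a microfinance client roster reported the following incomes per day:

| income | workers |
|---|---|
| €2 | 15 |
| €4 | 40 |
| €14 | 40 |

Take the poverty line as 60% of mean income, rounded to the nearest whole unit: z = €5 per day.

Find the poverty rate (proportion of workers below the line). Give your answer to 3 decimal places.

0.579

55 of the 95 workers have income below €5.
H = 55/95 = 0.579.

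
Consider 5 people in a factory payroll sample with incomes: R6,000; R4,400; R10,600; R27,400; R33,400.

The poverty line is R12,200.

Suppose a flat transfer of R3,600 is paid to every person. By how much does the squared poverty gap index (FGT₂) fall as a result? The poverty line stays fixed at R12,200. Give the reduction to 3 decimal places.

0.104

Before: below the line — R4,400, R6,000, R10,600; squared poverty gap index (FGT₂) = 0.13684.
After the R3,600 transfer: below the line — R8,000, R9,600; squared poverty gap index (FGT₂) = 0.03279.
Reduction = 0.13684 − 0.03279 = 0.104.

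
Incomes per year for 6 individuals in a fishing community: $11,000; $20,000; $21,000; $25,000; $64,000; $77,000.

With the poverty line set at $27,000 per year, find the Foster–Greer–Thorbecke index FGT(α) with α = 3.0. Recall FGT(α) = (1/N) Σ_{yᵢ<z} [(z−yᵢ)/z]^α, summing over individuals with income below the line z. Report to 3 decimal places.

0.039

Below the line: $11,000, $20,000, $21,000, $25,000 (q = 4 of N = 6).
Gap ratios (z−y)/z: (27000−11000)/27000 = 0.5926; (27000−20000)/27000 = 0.2593; (27000−21000)/27000 = 0.2222; (27000−25000)/27000 = 0.0741.
Raised to α = 3.0: 0.20810; 0.01743; 0.01097; 0.00041.
Sum = 0.236905; FGT(3.0) = 0.236905 / 6 = 0.039.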